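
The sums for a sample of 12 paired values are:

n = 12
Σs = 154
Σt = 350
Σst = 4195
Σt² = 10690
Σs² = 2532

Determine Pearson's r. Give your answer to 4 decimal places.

r = (nΣst − ΣsΣt) / √[(nΣs² − (Σs)²)(nΣt² − (Σt)²)]
Numerator: 12×4195 − 154×350 = -3560
Denominator: √[(30384 − 23716)(128280 − 122500)] = √[6668 × 5780] = 6208.1430
r = -3560 / 6208.1430 ≈ -0.5734

-0.5734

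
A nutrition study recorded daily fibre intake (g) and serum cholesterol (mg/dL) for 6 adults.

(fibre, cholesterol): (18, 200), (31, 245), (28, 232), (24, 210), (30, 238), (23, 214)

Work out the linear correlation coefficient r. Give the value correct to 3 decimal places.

n = 6, Σx = 154, Σy = 1339, Σx² = 4074, Σy² = 300389, Σxy = 34793
nΣxy − ΣxΣy = 208758 − 206206 = 2552
nΣx² − (Σx)² = 24444 − 23716 = 728; nΣy² − (Σy)² = 1802334 − 1792921 = 9413
r = 2552 / √(728 × 9413) = 2552 / 2617.7593 ≈ 0.975

0.975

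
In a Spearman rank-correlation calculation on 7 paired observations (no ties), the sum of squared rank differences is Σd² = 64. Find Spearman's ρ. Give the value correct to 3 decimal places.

ρ = 1 − 6Σd² / [n(n²−1)] = 1 − 6×64 / (7×48)
  = 1 − 384/336 = 1 − 1.1429 ≈ -0.143

-0.143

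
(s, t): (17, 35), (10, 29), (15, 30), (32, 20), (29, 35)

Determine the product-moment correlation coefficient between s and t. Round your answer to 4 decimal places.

n = 5, Σs = 103, Σt = 149, Σs² = 2479, Σt² = 4591, Σst = 2990
nΣst − ΣsΣt = 14950 − 15347 = -397
nΣs² − (Σs)² = 12395 − 10609 = 1786; nΣt² − (Σt)² = 22955 − 22201 = 754
r = -397 / √(1786 × 754) = -397 / 1160.4499 ≈ -0.3421

-0.3421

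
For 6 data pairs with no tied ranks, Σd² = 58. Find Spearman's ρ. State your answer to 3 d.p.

ρ = 1 − 6Σd² / [n(n²−1)] = 1 − 6×58 / (6×35)
  = 1 − 348/210 = 1 − 1.6571 ≈ -0.657

-0.657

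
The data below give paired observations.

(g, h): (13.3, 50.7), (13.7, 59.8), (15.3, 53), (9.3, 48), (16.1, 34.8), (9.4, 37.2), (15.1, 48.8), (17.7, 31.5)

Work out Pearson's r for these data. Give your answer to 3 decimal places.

-0.202

n = 8, Σg = 109.9, Σh = 363.8, Σg² = 1574.03, Σh² = 17228.1, Σgh = 4955.26
nΣgh − ΣgΣh = 39642.08 − 39981.62 = -339.54
nΣg² − (Σg)² = 12592.24 − 12078.01 = 514.23; nΣh² − (Σh)² = 137824.8 − 132350.44 = 5474.36
r = -339.54 / √(514.23 × 5474.36) = -339.54 / 1677.8201 ≈ -0.202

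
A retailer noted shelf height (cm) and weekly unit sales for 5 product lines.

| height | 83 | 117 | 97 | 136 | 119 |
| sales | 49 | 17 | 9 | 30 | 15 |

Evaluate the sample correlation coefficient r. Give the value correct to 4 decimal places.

-0.3451

n = 5, Σx = 552, Σy = 120, Σx² = 62644, Σy² = 3896, Σxy = 12794
nΣxy − ΣxΣy = 63970 − 66240 = -2270
nΣx² − (Σx)² = 313220 − 304704 = 8516; nΣy² − (Σy)² = 19480 − 14400 = 5080
r = -2270 / √(8516 × 5080) = -2270 / 6577.3308 ≈ -0.3451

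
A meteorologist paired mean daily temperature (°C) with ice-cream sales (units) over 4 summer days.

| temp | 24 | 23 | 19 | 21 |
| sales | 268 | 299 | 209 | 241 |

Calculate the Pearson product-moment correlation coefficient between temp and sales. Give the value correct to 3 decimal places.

0.867

n = 4, Σx = 87, Σy = 1017, Σx² = 1907, Σy² = 262987, Σxy = 22341
nΣxy − ΣxΣy = 89364 − 88479 = 885
nΣx² − (Σx)² = 7628 − 7569 = 59; nΣy² − (Σy)² = 1051948 − 1034289 = 17659
r = 885 / √(59 × 17659) = 885 / 1020.7257 ≈ 0.867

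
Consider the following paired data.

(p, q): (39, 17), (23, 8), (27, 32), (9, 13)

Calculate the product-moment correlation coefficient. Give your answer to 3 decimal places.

0.294

n = 4, Σp = 98, Σq = 70, Σp² = 2860, Σq² = 1546, Σpq = 1828
nΣpq − ΣpΣq = 7312 − 6860 = 452
nΣp² − (Σp)² = 11440 − 9604 = 1836; nΣq² − (Σq)² = 6184 − 4900 = 1284
r = 452 / √(1836 × 1284) = 452 / 1535.3905 ≈ 0.294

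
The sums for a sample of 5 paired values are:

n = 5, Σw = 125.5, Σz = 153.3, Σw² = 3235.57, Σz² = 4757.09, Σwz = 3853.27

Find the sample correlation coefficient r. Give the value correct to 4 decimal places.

0.0780

r = (nΣwz − ΣwΣz) / √[(nΣw² − (Σw)²)(nΣz² − (Σz)²)]
Numerator: 5×3853.27 − 125.5×153.3 = 27.2
Denominator: √[(16177.85 − 15750.25)(23785.45 − 23500.89)] = √[427.6 × 284.56] = 348.8235
r = 27.2 / 348.8235 ≈ 0.0780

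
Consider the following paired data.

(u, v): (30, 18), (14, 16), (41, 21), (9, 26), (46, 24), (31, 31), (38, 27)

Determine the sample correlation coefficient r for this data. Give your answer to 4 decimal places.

n = 7, Σu = 209, Σv = 163, Σu² = 7379, Σv² = 3963, Σuv = 4950
nΣuv − ΣuΣv = 34650 − 34067 = 583
nΣu² − (Σu)² = 51653 − 43681 = 7972; nΣv² − (Σv)² = 27741 − 26569 = 1172
r = 583 / √(7972 × 1172) = 583 / 3056.6622 ≈ 0.1907

0.1907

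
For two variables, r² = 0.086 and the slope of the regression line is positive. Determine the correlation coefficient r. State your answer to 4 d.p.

|r| = √0.086 = 0.2933
The association is positive, so r = 0.2933.

0.2933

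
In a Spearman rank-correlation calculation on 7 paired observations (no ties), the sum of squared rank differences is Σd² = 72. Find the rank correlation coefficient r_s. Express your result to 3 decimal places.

-0.286

ρ = 1 − 6Σd² / [n(n²−1)] = 1 − 6×72 / (7×48)
  = 1 − 432/336 = 1 − 1.2857 ≈ -0.286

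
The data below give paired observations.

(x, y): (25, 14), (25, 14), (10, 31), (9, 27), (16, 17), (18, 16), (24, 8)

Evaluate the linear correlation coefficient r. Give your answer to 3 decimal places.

-0.904

n = 7, Σx = 127, Σy = 127, Σx² = 2587, Σy² = 2691, Σxy = 2005
nΣxy − ΣxΣy = 14035 − 16129 = -2094
nΣx² − (Σx)² = 18109 − 16129 = 1980; nΣy² − (Σy)² = 18837 − 16129 = 2708
r = -2094 / √(1980 × 2708) = -2094 / 2315.5647 ≈ -0.904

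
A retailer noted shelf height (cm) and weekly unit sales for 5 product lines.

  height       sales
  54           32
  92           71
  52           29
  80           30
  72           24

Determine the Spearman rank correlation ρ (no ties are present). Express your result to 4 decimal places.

0.5000

Rank height: 2, 5, 1, 4, 3
Rank sales: 4, 5, 2, 3, 1
d = rank(height) − rank(sales): -2, 0, -1, 1, 2; Σd² = 10
ρ = 1 − 6Σd² / [n(n²−1)] = 1 − 6×10 / (5×24) = 1 − 60/120 ≈ 0.5000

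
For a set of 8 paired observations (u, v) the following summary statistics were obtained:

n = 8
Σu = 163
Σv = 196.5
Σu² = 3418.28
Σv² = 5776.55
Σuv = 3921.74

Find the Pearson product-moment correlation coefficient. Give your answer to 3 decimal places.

r = (nΣuv − ΣuΣv) / √[(nΣu² − (Σu)²)(nΣv² − (Σv)²)]
Numerator: 8×3921.74 − 163×196.5 = -655.58
Denominator: √[(27346.24 − 26569)(46212.4 − 38612.25)] = √[777.24 × 7600.15] = 2430.4610
r = -655.58 / 2430.4610 ≈ -0.270

-0.270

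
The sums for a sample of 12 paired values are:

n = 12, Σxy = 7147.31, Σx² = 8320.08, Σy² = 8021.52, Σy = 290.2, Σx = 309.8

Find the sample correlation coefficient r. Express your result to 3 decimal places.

r = (nΣxy − ΣxΣy) / √[(nΣx² − (Σx)²)(nΣy² − (Σy)²)]
Numerator: 12×7147.31 − 309.8×290.2 = -4136.24
Denominator: √[(99840.96 − 95976.04)(96258.24 − 84216.04)] = √[3864.92 × 12042.2] = 6822.1800
r = -4136.24 / 6822.1800 ≈ -0.606

-0.606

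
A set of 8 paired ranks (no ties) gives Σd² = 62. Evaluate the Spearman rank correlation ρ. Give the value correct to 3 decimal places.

ρ = 1 − 6Σd² / [n(n²−1)] = 1 − 6×62 / (8×63)
  = 1 − 372/504 = 1 − 0.7381 ≈ 0.262

0.262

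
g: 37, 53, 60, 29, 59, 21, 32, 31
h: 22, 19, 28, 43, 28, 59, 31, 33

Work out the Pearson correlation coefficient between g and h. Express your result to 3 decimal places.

-0.695

n = 8, Σg = 322, Σh = 263, Σg² = 14526, Σh² = 9793, Σgh = 9654
nΣgh − ΣgΣh = 77232 − 84686 = -7454
nΣg² − (Σg)² = 116208 − 103684 = 12524; nΣh² − (Σh)² = 78344 − 69169 = 9175
r = -7454 / √(12524 × 9175) = -7454 / 10719.5009 ≈ -0.695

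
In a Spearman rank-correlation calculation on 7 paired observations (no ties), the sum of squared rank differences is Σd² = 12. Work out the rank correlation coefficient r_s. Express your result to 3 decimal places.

ρ = 1 − 6Σd² / [n(n²−1)] = 1 − 6×12 / (7×48)
  = 1 − 72/336 = 1 − 0.2143 ≈ 0.786

0.786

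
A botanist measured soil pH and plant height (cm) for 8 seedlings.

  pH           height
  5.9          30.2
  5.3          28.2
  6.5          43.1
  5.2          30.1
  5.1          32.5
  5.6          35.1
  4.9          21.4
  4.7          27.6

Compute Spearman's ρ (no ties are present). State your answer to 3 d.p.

0.762

Rank pH: 7, 5, 8, 4, 3, 6, 2, 1
Rank height: 5, 3, 8, 4, 6, 7, 1, 2
d = rank(pH) − rank(height): 2, 2, 0, 0, -3, -1, 1, -1; Σd² = 20
ρ = 1 − 6Σd² / [n(n²−1)] = 1 − 6×20 / (8×63) = 1 − 120/504 ≈ 0.762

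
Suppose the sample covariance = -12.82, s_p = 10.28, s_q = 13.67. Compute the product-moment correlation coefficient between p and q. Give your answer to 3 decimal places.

-0.091

r = Cov(p,q) / (s_p · s_q) = -12.82 / (10.28 × 13.67)
  = -12.82 / 140.5276 ≈ -0.091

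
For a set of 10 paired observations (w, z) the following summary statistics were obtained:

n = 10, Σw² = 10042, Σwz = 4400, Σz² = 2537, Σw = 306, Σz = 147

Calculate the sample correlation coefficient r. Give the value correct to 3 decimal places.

-0.194

r = (nΣwz − ΣwΣz) / √[(nΣw² − (Σw)²)(nΣz² − (Σz)²)]
Numerator: 10×4400 − 306×147 = -982
Denominator: √[(100420 − 93636)(25370 − 21609)] = √[6784 × 3761] = 5051.2003
r = -982 / 5051.2003 ≈ -0.194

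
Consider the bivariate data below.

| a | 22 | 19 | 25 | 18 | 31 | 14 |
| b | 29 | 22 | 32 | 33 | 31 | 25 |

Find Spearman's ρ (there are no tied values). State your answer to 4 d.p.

Rank a: 4, 3, 5, 2, 6, 1
Rank b: 3, 1, 5, 6, 4, 2
d = rank(a) − rank(b): 1, 2, 0, -4, 2, -1; Σd² = 26
ρ = 1 − 6Σd² / [n(n²−1)] = 1 − 6×26 / (6×35) = 1 − 156/210 ≈ 0.2571

0.2571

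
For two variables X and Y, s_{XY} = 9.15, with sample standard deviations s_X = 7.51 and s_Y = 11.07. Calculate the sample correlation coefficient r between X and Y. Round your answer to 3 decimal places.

0.110

r = Cov(X,Y) / (s_X · s_Y) = 9.15 / (7.51 × 11.07)
  = 9.15 / 83.1357 ≈ 0.110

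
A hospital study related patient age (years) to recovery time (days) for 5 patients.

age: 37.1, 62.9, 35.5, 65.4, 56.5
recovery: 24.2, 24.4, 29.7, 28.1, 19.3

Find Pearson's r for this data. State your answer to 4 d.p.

n = 5, Σx = 257.4, Σy = 125.7, Σx² = 14062.48, Σy² = 3225.19, Σxy = 6415.12
nΣxy − ΣxΣy = 32075.6 − 32355.18 = -279.58
nΣx² − (Σx)² = 70312.4 − 66254.76 = 4057.64; nΣy² − (Σy)² = 16125.95 − 15800.49 = 325.46
r = -279.58 / √(4057.64 × 325.46) = -279.58 / 1149.1734 ≈ -0.2433

-0.2433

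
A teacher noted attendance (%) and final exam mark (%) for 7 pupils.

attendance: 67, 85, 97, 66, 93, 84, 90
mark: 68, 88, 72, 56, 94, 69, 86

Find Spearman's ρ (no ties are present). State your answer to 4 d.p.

0.7500

Rank attendance: 2, 4, 7, 1, 6, 3, 5
Rank mark: 2, 6, 4, 1, 7, 3, 5
d = rank(attendance) − rank(mark): 0, -2, 3, 0, -1, 0, 0; Σd² = 14
ρ = 1 − 6Σd² / [n(n²−1)] = 1 − 6×14 / (7×48) = 1 − 84/336 ≈ 0.7500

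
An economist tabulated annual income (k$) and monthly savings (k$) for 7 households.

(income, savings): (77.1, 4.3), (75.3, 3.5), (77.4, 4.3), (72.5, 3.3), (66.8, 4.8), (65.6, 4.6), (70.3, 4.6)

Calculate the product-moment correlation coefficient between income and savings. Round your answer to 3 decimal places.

n = 7, Σx = 505, Σy = 29.4, Σx² = 36569.2, Σy² = 125.48, Σxy = 2112.93
nΣxy − ΣxΣy = 14790.51 − 14847 = -56.49
nΣx² − (Σx)² = 255984.4 − 255025 = 959.4; nΣy² − (Σy)² = 878.36 − 864.36 = 14
r = -56.49 / √(959.4 × 14) = -56.49 / 115.8948 ≈ -0.487

-0.487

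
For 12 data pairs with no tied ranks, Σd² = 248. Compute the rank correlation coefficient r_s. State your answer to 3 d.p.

ρ = 1 − 6Σd² / [n(n²−1)] = 1 − 6×248 / (12×143)
  = 1 − 1488/1716 = 1 − 0.8671 ≈ 0.133

0.133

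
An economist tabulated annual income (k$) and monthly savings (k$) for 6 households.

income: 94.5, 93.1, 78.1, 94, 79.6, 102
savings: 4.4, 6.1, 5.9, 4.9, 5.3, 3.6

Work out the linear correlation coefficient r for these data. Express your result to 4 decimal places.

n = 6, Σx = 541.3, Σy = 30.2, Σx² = 49273.63, Σy² = 156.44, Σxy = 2694.18
nΣxy − ΣxΣy = 16165.08 − 16347.26 = -182.18
nΣx² − (Σx)² = 295641.78 − 293005.69 = 2636.09; nΣy² − (Σy)² = 938.64 − 912.04 = 26.6
r = -182.18 / √(2636.09 × 26.6) = -182.18 / 264.8018 ≈ -0.6880

-0.6880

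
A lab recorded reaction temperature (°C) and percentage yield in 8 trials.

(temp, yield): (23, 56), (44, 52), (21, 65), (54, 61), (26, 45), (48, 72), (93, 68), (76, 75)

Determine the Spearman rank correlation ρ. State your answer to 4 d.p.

0.5476

Rank temp: 2, 4, 1, 6, 3, 5, 8, 7
Rank yield: 3, 2, 5, 4, 1, 7, 6, 8
d = rank(temp) − rank(yield): -1, 2, -4, 2, 2, -2, 2, -1; Σd² = 38
ρ = 1 − 6Σd² / [n(n²−1)] = 1 − 6×38 / (8×63) = 1 − 228/504 ≈ 0.5476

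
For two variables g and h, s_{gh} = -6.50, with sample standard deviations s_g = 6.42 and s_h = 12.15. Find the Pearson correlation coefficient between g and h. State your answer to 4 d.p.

-0.0833

r = Cov(g,h) / (s_g · s_h) = -6.50 / (6.42 × 12.15)
  = -6.50 / 78.0030 ≈ -0.0833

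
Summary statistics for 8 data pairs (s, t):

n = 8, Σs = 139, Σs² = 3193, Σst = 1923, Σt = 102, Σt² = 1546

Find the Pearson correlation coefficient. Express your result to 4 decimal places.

r = (nΣst − ΣsΣt) / √[(nΣs² − (Σs)²)(nΣt² − (Σt)²)]
Numerator: 8×1923 − 139×102 = 1206
Denominator: √[(25544 − 19321)(12368 − 10404)] = √[6223 × 1964] = 3495.9937
r = 1206 / 3495.9937 ≈ 0.3450

0.3450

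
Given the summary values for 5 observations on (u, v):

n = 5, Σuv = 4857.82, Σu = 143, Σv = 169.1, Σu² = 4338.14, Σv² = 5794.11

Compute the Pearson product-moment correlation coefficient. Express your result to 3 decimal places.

r = (nΣuv − ΣuΣv) / √[(nΣu² − (Σu)²)(nΣv² − (Σv)²)]
Numerator: 5×4857.82 − 143×169.1 = 107.8
Denominator: √[(21690.7 − 20449)(28970.55 − 28594.81)] = √[1241.7 × 375.74] = 683.0493
r = 107.8 / 683.0493 ≈ 0.158

0.158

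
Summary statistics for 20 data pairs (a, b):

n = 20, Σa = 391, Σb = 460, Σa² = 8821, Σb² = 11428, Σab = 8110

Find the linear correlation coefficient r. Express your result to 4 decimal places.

-0.8839

r = (nΣab − ΣaΣb) / √[(nΣa² − (Σa)²)(nΣb² − (Σb)²)]
Numerator: 20×8110 − 391×460 = -17660
Denominator: √[(176420 − 152881)(228560 − 211600)] = √[23539 × 16960] = 19980.5265
r = -17660 / 19980.5265 ≈ -0.8839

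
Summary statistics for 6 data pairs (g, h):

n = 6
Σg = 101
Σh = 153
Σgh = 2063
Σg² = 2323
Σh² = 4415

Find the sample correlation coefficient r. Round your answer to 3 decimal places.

-0.906

r = (nΣgh − ΣgΣh) / √[(nΣg² − (Σg)²)(nΣh² − (Σh)²)]
Numerator: 6×2063 − 101×153 = -3075
Denominator: √[(13938 − 10201)(26490 − 23409)] = √[3737 × 3081] = 3393.1839
r = -3075 / 3393.1839 ≈ -0.906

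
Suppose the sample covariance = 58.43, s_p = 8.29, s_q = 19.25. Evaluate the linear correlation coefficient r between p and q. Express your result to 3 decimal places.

r = Cov(p,q) / (s_p · s_q) = 58.43 / (8.29 × 19.25)
  = 58.43 / 159.5825 ≈ 0.366

0.366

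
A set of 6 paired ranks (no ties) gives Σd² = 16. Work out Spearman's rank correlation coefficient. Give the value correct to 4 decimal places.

ρ = 1 − 6Σd² / [n(n²−1)] = 1 − 6×16 / (6×35)
  = 1 − 96/210 = 1 − 0.45714 ≈ 0.5429

0.5429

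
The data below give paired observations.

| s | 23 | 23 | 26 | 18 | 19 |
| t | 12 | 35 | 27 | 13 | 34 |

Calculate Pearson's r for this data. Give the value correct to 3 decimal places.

0.173

n = 5, Σs = 109, Σt = 121, Σs² = 2419, Σt² = 3423, Σst = 2663
nΣst − ΣsΣt = 13315 − 13189 = 126
nΣs² − (Σs)² = 12095 − 11881 = 214; nΣt² − (Σt)² = 17115 − 14641 = 2474
r = 126 / √(214 × 2474) = 126 / 727.6235 ≈ 0.173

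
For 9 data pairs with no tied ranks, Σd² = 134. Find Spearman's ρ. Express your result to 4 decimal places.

-0.1167

ρ = 1 − 6Σd² / [n(n²−1)] = 1 − 6×134 / (9×80)
  = 1 − 804/720 = 1 − 1.11667 ≈ -0.1167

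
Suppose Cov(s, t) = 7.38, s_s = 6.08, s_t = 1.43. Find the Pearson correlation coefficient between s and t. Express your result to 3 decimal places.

0.849

r = Cov(s,t) / (s_s · s_t) = 7.38 / (6.08 × 1.43)
  = 7.38 / 8.6944 ≈ 0.849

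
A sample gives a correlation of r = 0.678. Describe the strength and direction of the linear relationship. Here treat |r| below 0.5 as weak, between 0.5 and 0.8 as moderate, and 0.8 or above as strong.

moderate positive

r = 0.678 > 0 so the relationship is positive.
|r| = 0.678, which falls in the moderate range.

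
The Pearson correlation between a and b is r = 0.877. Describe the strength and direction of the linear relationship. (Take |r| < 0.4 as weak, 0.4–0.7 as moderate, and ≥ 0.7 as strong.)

strong positive

r = 0.877 > 0 so the relationship is positive.
|r| = 0.877, which falls in the strong range.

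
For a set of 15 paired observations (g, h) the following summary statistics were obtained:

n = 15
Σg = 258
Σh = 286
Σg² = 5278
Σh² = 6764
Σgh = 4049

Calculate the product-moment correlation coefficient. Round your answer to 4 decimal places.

r = (nΣgh − ΣgΣh) / √[(nΣg² − (Σg)²)(nΣh² − (Σh)²)]
Numerator: 15×4049 − 258×286 = -13053
Denominator: √[(79170 − 66564)(101460 − 81796)] = √[12606 × 19664] = 15744.3445
r = -13053 / 15744.3445 ≈ -0.8291

-0.8291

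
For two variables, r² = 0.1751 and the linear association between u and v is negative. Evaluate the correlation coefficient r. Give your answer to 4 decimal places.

|r| = √0.1751 = 0.4184
The association is negative, so r = −0.4184.

-0.4184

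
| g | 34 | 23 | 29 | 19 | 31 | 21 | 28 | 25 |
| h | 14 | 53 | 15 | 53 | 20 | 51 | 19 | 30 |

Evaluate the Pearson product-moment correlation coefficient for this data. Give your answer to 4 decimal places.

n = 8, Σg = 210, Σh = 255, Σg² = 5698, Σh² = 10301, Σgh = 6110
nΣgh − ΣgΣh = 48880 − 53550 = -4670
nΣg² − (Σg)² = 45584 − 44100 = 1484; nΣh² − (Σh)² = 82408 − 65025 = 17383
r = -4670 / √(1484 × 17383) = -4670 / 5079.0129 ≈ -0.9195

-0.9195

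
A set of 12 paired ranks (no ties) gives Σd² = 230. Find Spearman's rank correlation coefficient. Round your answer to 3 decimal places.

0.196

ρ = 1 − 6Σd² / [n(n²−1)] = 1 − 6×230 / (12×143)
  = 1 − 1380/1716 = 1 − 0.8042 ≈ 0.196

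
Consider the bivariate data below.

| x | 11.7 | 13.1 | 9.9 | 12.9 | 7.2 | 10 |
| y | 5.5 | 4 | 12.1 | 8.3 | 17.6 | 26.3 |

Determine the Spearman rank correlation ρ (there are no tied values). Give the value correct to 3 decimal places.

-0.771

Rank x: 4, 6, 2, 5, 1, 3
Rank y: 2, 1, 4, 3, 5, 6
d = rank(x) − rank(y): 2, 5, -2, 2, -4, -3; Σd² = 62
ρ = 1 − 6Σd² / [n(n²−1)] = 1 − 6×62 / (6×35) = 1 − 372/210 ≈ -0.771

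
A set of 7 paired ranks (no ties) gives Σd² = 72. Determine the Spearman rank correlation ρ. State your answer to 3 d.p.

-0.286

ρ = 1 − 6Σd² / [n(n²−1)] = 1 − 6×72 / (7×48)
  = 1 − 432/336 = 1 − 1.2857 ≈ -0.286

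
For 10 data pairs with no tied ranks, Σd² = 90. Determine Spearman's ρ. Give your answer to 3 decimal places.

0.455

ρ = 1 − 6Σd² / [n(n²−1)] = 1 − 6×90 / (10×99)
  = 1 − 540/990 = 1 − 0.5455 ≈ 0.455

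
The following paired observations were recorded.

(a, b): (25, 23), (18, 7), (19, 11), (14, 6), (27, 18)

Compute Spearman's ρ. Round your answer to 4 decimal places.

Rank a: 4, 2, 3, 1, 5
Rank b: 5, 2, 3, 1, 4
d = rank(a) − rank(b): -1, 0, 0, 0, 1; Σd² = 2
ρ = 1 − 6Σd² / [n(n²−1)] = 1 − 6×2 / (5×24) = 1 − 12/120 ≈ 0.9000

0.9000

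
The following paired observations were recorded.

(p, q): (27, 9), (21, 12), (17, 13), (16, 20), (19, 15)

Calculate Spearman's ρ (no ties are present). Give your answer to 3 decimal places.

Rank p: 5, 4, 2, 1, 3
Rank q: 1, 2, 3, 5, 4
d = rank(p) − rank(q): 4, 2, -1, -4, -1; Σd² = 38
ρ = 1 − 6Σd² / [n(n²−1)] = 1 − 6×38 / (5×24) = 1 − 228/120 ≈ -0.900

-0.900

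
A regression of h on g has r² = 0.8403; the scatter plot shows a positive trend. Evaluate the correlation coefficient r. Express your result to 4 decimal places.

|r| = √0.8403 = 0.9167
The association is positive, so r = 0.9167.

0.9167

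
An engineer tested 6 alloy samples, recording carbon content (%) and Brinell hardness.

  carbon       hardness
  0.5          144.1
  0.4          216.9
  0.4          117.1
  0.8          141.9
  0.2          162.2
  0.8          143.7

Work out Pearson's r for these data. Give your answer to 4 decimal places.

n = 6, Σx = 3.1, Σy = 925.9, Σx² = 1.89, Σy² = 148616.97, Σxy = 466.57
nΣxy − ΣxΣy = 2799.42 − 2870.29 = -70.87
nΣx² − (Σx)² = 11.34 − 9.61 = 1.73; nΣy² − (Σy)² = 891701.82 − 857290.81 = 34411.01
r = -70.87 / √(1.73 × 34411.01) = -70.87 / 243.9899 ≈ -0.2905

-0.2905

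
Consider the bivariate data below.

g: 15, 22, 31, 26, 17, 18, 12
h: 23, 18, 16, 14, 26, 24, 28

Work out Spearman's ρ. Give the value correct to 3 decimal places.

-0.857

Rank g: 2, 5, 7, 6, 3, 4, 1
Rank h: 4, 3, 2, 1, 6, 5, 7
d = rank(g) − rank(h): -2, 2, 5, 5, -3, -1, -6; Σd² = 104
ρ = 1 − 6Σd² / [n(n²−1)] = 1 − 6×104 / (7×48) = 1 − 624/336 ≈ -0.857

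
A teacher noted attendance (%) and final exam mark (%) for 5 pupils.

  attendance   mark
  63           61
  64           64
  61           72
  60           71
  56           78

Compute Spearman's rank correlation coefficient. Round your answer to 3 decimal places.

Rank attendance: 4, 5, 3, 2, 1
Rank mark: 1, 2, 4, 3, 5
d = rank(attendance) − rank(mark): 3, 3, -1, -1, -4; Σd² = 36
ρ = 1 − 6Σd² / [n(n²−1)] = 1 − 6×36 / (5×24) = 1 − 216/120 ≈ -0.800

-0.800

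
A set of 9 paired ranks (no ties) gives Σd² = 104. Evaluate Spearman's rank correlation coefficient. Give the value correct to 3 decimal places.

ρ = 1 − 6Σd² / [n(n²−1)] = 1 − 6×104 / (9×80)
  = 1 − 624/720 = 1 − 0.8667 ≈ 0.133

0.133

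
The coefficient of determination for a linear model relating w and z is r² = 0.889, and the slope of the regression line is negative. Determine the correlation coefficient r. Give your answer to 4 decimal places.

|r| = √0.889 = 0.9429
The association is negative, so r = −0.9429.

-0.9429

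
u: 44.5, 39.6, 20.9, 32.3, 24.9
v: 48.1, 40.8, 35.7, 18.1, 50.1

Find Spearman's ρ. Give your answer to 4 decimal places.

Rank u: 5, 4, 1, 3, 2
Rank v: 4, 3, 2, 1, 5
d = rank(u) − rank(v): 1, 1, -1, 2, -3; Σd² = 16
ρ = 1 − 6Σd² / [n(n²−1)] = 1 − 6×16 / (5×24) = 1 − 96/120 ≈ 0.2000

0.2000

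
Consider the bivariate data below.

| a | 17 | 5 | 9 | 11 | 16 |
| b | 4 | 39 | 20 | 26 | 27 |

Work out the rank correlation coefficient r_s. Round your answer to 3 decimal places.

Rank a: 5, 1, 2, 3, 4
Rank b: 1, 5, 2, 3, 4
d = rank(a) − rank(b): 4, -4, 0, 0, 0; Σd² = 32
ρ = 1 − 6Σd² / [n(n²−1)] = 1 − 6×32 / (5×24) = 1 − 192/120 ≈ -0.600

-0.600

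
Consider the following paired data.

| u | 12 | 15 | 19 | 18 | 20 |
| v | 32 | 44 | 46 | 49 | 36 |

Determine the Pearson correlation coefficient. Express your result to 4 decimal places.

0.4547

n = 5, Σu = 84, Σv = 207, Σu² = 1454, Σv² = 8773, Σuv = 3520
nΣuv − ΣuΣv = 17600 − 17388 = 212
nΣu² − (Σu)² = 7270 − 7056 = 214; nΣv² − (Σv)² = 43865 − 42849 = 1016
r = 212 / √(214 × 1016) = 212 / 466.2875 ≈ 0.4547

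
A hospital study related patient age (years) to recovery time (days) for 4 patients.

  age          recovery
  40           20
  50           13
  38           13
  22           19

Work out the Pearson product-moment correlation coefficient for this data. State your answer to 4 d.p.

-0.5752

n = 4, Σx = 150, Σy = 65, Σx² = 6028, Σy² = 1099, Σxy = 2362
nΣxy − ΣxΣy = 9448 − 9750 = -302
nΣx² − (Σx)² = 24112 − 22500 = 1612; nΣy² − (Σy)² = 4396 − 4225 = 171
r = -302 / √(1612 × 171) = -302 / 525.0257 ≈ -0.5752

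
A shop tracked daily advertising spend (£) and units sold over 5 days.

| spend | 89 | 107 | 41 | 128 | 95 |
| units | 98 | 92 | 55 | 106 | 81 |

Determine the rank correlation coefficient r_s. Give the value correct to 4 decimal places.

Rank spend: 2, 4, 1, 5, 3
Rank units: 4, 3, 1, 5, 2
d = rank(spend) − rank(units): -2, 1, 0, 0, 1; Σd² = 6
ρ = 1 − 6Σd² / [n(n²−1)] = 1 − 6×6 / (5×24) = 1 − 36/120 ≈ 0.7000

0.7000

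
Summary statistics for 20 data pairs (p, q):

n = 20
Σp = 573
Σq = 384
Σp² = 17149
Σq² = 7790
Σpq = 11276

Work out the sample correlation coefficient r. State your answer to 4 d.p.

0.4964

r = (nΣpq − ΣpΣq) / √[(nΣp² − (Σp)²)(nΣq² − (Σq)²)]
Numerator: 20×11276 − 573×384 = 5488
Denominator: √[(342980 − 328329)(155800 − 147456)] = √[14651 × 8344] = 11056.5792
r = 5488 / 11056.5792 ≈ 0.4964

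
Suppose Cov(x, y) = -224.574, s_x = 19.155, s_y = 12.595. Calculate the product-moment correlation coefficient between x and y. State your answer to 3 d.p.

r = Cov(x,y) / (s_x · s_y) = -224.574 / (19.155 × 12.595)
  = -224.574 / 241.2572 ≈ -0.931

-0.931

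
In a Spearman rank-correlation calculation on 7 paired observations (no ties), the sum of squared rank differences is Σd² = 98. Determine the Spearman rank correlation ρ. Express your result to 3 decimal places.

-0.750

ρ = 1 − 6Σd² / [n(n²−1)] = 1 − 6×98 / (7×48)
  = 1 − 588/336 = 1 − 1.7500 ≈ -0.750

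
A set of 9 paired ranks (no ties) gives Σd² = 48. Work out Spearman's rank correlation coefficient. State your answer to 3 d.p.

ρ = 1 − 6Σd² / [n(n²−1)] = 1 − 6×48 / (9×80)
  = 1 − 288/720 = 1 − 0.4000 ≈ 0.600

0.600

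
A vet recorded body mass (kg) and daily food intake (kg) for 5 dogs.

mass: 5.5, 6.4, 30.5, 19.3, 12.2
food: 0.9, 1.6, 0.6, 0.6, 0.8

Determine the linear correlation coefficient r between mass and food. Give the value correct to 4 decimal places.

-0.6826

n = 5, Σx = 73.9, Σy = 4.5, Σx² = 1522.79, Σy² = 4.73, Σxy = 54.83
nΣxy − ΣxΣy = 274.15 − 332.55 = -58.4
nΣx² − (Σx)² = 7613.95 − 5461.21 = 2152.74; nΣy² − (Σy)² = 23.65 − 20.25 = 3.4
r = -58.4 / √(2152.74 × 3.4) = -58.4 / 85.5530 ≈ -0.6826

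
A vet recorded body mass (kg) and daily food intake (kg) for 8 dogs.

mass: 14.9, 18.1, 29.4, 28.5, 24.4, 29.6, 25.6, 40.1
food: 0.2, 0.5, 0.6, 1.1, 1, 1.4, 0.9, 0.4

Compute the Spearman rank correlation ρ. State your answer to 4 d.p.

Rank mass: 1, 2, 6, 5, 3, 7, 4, 8
Rank food: 1, 3, 4, 7, 6, 8, 5, 2
d = rank(mass) − rank(food): 0, -1, 2, -2, -3, -1, -1, 6; Σd² = 56
ρ = 1 − 6Σd² / [n(n²−1)] = 1 − 6×56 / (8×63) = 1 − 336/504 ≈ 0.3333

0.3333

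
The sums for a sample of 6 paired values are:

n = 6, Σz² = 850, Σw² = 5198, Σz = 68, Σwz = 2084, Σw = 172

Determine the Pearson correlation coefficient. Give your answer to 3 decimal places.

r = (nΣwz − ΣwΣz) / √[(nΣw² − (Σw)²)(nΣz² − (Σz)²)]
Numerator: 6×2084 − 172×68 = 808
Denominator: √[(31188 − 29584)(5100 − 4624)] = √[1604 × 476] = 873.7872
r = 808 / 873.7872 ≈ 0.925

0.925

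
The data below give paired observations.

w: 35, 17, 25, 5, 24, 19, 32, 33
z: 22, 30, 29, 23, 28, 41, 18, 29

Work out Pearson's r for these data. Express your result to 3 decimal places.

-0.250

n = 8, Σw = 190, Σz = 220, Σw² = 5214, Σz² = 6384, Σwz = 5104
nΣwz − ΣwΣz = 40832 − 41800 = -968
nΣw² − (Σw)² = 41712 − 36100 = 5612; nΣz² − (Σz)² = 51072 − 48400 = 2672
r = -968 / √(5612 × 2672) = -968 / 3872.3719 ≈ -0.250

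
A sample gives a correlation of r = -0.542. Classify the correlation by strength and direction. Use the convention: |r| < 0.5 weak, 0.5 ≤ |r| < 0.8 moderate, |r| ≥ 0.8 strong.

r = -0.542 < 0 so the relationship is negative.
|r| = 0.542, which falls in the moderate range.

moderate negative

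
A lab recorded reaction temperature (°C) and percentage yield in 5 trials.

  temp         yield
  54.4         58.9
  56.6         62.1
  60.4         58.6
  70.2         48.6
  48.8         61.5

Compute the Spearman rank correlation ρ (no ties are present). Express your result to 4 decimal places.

-0.7000

Rank temp: 2, 3, 4, 5, 1
Rank yield: 3, 5, 2, 1, 4
d = rank(temp) − rank(yield): -1, -2, 2, 4, -3; Σd² = 34
ρ = 1 − 6Σd² / [n(n²−1)] = 1 − 6×34 / (5×24) = 1 − 204/120 ≈ -0.7000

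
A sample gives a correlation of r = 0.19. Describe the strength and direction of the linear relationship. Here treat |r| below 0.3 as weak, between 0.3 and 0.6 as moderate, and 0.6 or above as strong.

weak positive

r = 0.19 > 0 so the relationship is positive.
|r| = 0.19, which falls in the weak range.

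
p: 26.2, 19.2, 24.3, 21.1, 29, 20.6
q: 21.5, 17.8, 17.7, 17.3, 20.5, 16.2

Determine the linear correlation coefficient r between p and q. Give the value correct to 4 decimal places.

0.8073

n = 6, Σp = 140.4, Σq = 111, Σp² = 3356.14, Σq² = 2074.36, Σpq = 2628.42
nΣpq − ΣpΣq = 15770.52 − 15584.4 = 186.12
nΣp² − (Σp)² = 20136.84 − 19712.16 = 424.68; nΣq² − (Σq)² = 12446.16 − 12321 = 125.16
r = 186.12 / √(424.68 × 125.16) = 186.12 / 230.5492 ≈ 0.8073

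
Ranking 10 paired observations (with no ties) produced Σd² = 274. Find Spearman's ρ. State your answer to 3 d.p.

ρ = 1 − 6Σd² / [n(n²−1)] = 1 − 6×274 / (10×99)
  = 1 − 1644/990 = 1 − 1.6606 ≈ -0.661

-0.661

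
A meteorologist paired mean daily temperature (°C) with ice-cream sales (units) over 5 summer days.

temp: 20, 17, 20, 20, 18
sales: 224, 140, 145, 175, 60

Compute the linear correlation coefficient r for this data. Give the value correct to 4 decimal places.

n = 5, Σx = 95, Σy = 744, Σx² = 1813, Σy² = 125026, Σxy = 14340
nΣxy − ΣxΣy = 71700 − 70680 = 1020
nΣx² − (Σx)² = 9065 − 9025 = 40; nΣy² − (Σy)² = 625130 − 553536 = 71594
r = 1020 / √(40 × 71594) = 1020 / 1692.2648 ≈ 0.6027

0.6027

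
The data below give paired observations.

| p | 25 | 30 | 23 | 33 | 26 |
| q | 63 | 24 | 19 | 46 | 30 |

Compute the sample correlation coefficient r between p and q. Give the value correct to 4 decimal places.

0.1485

n = 5, Σp = 137, Σq = 182, Σp² = 3819, Σq² = 7922, Σpq = 5030
nΣpq − ΣpΣq = 25150 − 24934 = 216
nΣp² − (Σp)² = 19095 − 18769 = 326; nΣq² − (Σq)² = 39610 − 33124 = 6486
r = 216 / √(326 × 6486) = 216 / 1454.1100 ≈ 0.1485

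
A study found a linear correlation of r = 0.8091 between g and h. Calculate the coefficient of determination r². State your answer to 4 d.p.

r² = (0.8091)² = 0.6546

0.6546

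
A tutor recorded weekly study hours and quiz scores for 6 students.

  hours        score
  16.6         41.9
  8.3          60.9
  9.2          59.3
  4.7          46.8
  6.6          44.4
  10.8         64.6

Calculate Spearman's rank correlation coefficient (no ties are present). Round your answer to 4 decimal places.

0.0286

Rank hours: 6, 3, 4, 1, 2, 5
Rank score: 1, 5, 4, 3, 2, 6
d = rank(hours) − rank(score): 5, -2, 0, -2, 0, -1; Σd² = 34
ρ = 1 − 6Σd² / [n(n²−1)] = 1 − 6×34 / (6×35) = 1 − 204/210 ≈ 0.0286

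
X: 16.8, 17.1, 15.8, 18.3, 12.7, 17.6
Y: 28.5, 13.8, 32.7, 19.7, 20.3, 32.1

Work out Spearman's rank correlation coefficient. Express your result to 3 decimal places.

-0.314

Rank X: 3, 4, 2, 6, 1, 5
Rank Y: 4, 1, 6, 2, 3, 5
d = rank(X) − rank(Y): -1, 3, -4, 4, -2, 0; Σd² = 46
ρ = 1 − 6Σd² / [n(n²−1)] = 1 − 6×46 / (6×35) = 1 − 276/210 ≈ -0.314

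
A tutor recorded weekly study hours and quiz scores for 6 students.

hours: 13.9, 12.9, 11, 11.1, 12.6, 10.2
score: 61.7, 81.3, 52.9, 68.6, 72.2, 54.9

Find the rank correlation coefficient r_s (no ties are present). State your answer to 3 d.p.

Rank hours: 6, 5, 2, 3, 4, 1
Rank score: 3, 6, 1, 4, 5, 2
d = rank(hours) − rank(score): 3, -1, 1, -1, -1, -1; Σd² = 14
ρ = 1 − 6Σd² / [n(n²−1)] = 1 − 6×14 / (6×35) = 1 − 84/210 ≈ 0.600

0.600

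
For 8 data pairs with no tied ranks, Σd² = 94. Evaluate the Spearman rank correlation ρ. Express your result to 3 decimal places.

ρ = 1 − 6Σd² / [n(n²−1)] = 1 − 6×94 / (8×63)
  = 1 − 564/504 = 1 − 1.1190 ≈ -0.119

-0.119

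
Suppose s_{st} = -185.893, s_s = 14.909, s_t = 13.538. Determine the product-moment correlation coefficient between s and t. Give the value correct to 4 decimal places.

r = Cov(s,t) / (s_s · s_t) = -185.893 / (14.909 × 13.538)
  = -185.893 / 201.8380 ≈ -0.9210

-0.9210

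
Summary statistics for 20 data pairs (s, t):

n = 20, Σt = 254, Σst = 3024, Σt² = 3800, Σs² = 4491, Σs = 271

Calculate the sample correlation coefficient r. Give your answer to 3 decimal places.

r = (nΣst − ΣsΣt) / √[(nΣs² − (Σs)²)(nΣt² − (Σt)²)]
Numerator: 20×3024 − 271×254 = -8354
Denominator: √[(89820 − 73441)(76000 − 64516)] = √[16379 × 11484] = 13714.8254
r = -8354 / 13714.8254 ≈ -0.609

-0.609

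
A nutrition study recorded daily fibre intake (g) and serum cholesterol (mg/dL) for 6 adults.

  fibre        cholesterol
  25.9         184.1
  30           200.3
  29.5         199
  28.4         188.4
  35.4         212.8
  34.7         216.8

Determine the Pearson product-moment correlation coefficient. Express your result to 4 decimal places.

n = 6, Σx = 183.9, Σy = 1201.4, Σx² = 5704.87, Σy² = 241394.54, Σxy = 37054.33
nΣxy − ΣxΣy = 222325.98 − 220937.46 = 1388.52
nΣx² − (Σx)² = 34229.22 − 33819.21 = 410.01; nΣy² − (Σy)² = 1448367.24 − 1443361.96 = 5005.28
r = 1388.52 / √(410.01 × 5005.28) = 1388.52 / 1432.5554 ≈ 0.9693

0.9693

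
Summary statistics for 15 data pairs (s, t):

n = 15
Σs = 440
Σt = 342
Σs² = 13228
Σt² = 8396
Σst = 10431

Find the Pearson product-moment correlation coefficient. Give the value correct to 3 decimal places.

r = (nΣst − ΣsΣt) / √[(nΣs² − (Σs)²)(nΣt² − (Σt)²)]
Numerator: 15×10431 − 440×342 = 5985
Denominator: √[(198420 − 193600)(125940 − 116964)] = √[4820 × 8976] = 6577.5619
r = 5985 / 6577.5619 ≈ 0.910

0.910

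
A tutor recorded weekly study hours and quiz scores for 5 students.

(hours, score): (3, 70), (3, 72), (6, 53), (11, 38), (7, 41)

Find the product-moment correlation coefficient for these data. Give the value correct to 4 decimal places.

-0.9283

n = 5, Σx = 30, Σy = 274, Σx² = 224, Σy² = 16018, Σxy = 1449
nΣxy − ΣxΣy = 7245 − 8220 = -975
nΣx² − (Σx)² = 1120 − 900 = 220; nΣy² − (Σy)² = 80090 − 75076 = 5014
r = -975 / √(220 × 5014) = -975 / 1050.2762 ≈ -0.9283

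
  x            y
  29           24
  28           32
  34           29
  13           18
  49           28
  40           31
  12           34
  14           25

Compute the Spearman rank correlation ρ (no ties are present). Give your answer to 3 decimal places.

-0.024

Rank x: 5, 4, 6, 2, 8, 7, 1, 3
Rank y: 2, 7, 5, 1, 4, 6, 8, 3
d = rank(x) − rank(y): 3, -3, 1, 1, 4, 1, -7, 0; Σd² = 86
ρ = 1 − 6Σd² / [n(n²−1)] = 1 − 6×86 / (8×63) = 1 − 516/504 ≈ -0.024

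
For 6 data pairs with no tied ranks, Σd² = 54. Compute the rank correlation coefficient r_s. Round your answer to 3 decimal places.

ρ = 1 − 6Σd² / [n(n²−1)] = 1 − 6×54 / (6×35)
  = 1 − 324/210 = 1 − 1.5429 ≈ -0.543

-0.543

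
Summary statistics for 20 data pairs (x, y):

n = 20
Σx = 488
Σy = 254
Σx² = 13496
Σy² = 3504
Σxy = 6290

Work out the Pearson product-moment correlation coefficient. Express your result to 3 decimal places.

r = (nΣxy − ΣxΣy) / √[(nΣx² − (Σx)²)(nΣy² − (Σy)²)]
Numerator: 20×6290 − 488×254 = 1848
Denominator: √[(269920 − 238144)(70080 − 64516)] = √[31776 × 5564] = 13296.6787
r = 1848 / 13296.6787 ≈ 0.139

0.139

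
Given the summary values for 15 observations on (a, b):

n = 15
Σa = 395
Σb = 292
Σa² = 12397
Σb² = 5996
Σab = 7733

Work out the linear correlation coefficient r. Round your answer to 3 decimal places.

r = (nΣab − ΣaΣb) / √[(nΣa² − (Σa)²)(nΣb² − (Σb)²)]
Numerator: 15×7733 − 395×292 = 655
Denominator: √[(185955 − 156025)(89940 − 85264)] = √[29930 × 4676] = 11830.1598
r = 655 / 11830.1598 ≈ 0.055

0.055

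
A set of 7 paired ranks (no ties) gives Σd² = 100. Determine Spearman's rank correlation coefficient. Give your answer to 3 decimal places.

ρ = 1 − 6Σd² / [n(n²−1)] = 1 − 6×100 / (7×48)
  = 1 − 600/336 = 1 − 1.7857 ≈ -0.786

-0.786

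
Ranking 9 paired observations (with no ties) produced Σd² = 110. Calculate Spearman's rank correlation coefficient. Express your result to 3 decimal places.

ρ = 1 − 6Σd² / [n(n²−1)] = 1 − 6×110 / (9×80)
  = 1 − 660/720 = 1 − 0.9167 ≈ 0.083

0.083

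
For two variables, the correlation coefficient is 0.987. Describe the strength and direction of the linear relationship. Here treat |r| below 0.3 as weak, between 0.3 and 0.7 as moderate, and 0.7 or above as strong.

strong positive

r = 0.987 > 0 so the relationship is positive.
|r| = 0.987, which falls in the strong range.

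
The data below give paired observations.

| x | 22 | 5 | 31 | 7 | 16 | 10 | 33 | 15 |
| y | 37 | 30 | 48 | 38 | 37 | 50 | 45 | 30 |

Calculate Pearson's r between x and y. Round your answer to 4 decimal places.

n = 8, Σx = 139, Σy = 315, Σx² = 3189, Σy² = 12811, Σxy = 5745
nΣxy − ΣxΣy = 45960 − 43785 = 2175
nΣx² − (Σx)² = 25512 − 19321 = 6191; nΣy² − (Σy)² = 102488 − 99225 = 3263
r = 2175 / √(6191 × 3263) = 2175 / 4494.5782 ≈ 0.4839

0.4839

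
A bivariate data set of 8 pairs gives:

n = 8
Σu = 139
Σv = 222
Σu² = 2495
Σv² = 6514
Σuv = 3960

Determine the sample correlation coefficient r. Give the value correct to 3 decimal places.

r = (nΣuv − ΣuΣv) / √[(nΣu² − (Σu)²)(nΣv² − (Σv)²)]
Numerator: 8×3960 − 139×222 = 822
Denominator: √[(19960 − 19321)(52112 − 49284)] = √[639 × 2828] = 1344.2812
r = 822 / 1344.2812 ≈ 0.611

0.611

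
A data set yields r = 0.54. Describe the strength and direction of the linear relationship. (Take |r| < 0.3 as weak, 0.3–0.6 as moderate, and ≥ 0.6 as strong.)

r = 0.54 > 0 so the relationship is positive.
|r| = 0.54, which falls in the moderate range.

moderate positive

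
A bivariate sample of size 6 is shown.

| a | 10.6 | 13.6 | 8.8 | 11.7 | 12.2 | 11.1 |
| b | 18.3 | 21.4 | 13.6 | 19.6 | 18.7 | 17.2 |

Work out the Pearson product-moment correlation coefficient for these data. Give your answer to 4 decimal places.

n = 6, Σa = 68, Σb = 108.8, Σa² = 783.7, Σb² = 2007.5, Σab = 1253.08
nΣab − ΣaΣb = 7518.48 − 7398.4 = 120.08
nΣa² − (Σa)² = 4702.2 − 4624 = 78.2; nΣb² − (Σb)² = 12045 − 11837.44 = 207.56
r = 120.08 / √(78.2 × 207.56) = 120.08 / 127.4017 ≈ 0.9425

0.9425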